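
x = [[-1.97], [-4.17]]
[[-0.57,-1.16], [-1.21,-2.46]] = x @ [[0.29, 0.59]]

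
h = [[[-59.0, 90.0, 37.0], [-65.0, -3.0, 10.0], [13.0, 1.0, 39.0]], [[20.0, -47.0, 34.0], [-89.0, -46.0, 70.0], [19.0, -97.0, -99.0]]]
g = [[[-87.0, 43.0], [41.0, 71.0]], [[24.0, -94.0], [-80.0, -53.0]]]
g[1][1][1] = -53.0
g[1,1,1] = -53.0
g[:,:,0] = [[-87.0, 41.0], [24.0, -80.0]]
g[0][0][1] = 43.0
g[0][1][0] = 41.0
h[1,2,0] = 19.0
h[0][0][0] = -59.0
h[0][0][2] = 37.0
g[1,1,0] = -80.0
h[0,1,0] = -65.0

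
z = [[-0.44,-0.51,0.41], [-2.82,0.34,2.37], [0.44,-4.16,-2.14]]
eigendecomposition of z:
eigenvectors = [[-0.60+0.00j, 0.05-0.16j, 0.05+0.16j], [(0.36+0j), -0.16-0.55j, -0.16+0.55j], [(-0.71+0j), 0.80+0.00j, (0.8-0j)]]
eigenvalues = [(0.36+0j), (-1.3+2.75j), (-1.3-2.75j)]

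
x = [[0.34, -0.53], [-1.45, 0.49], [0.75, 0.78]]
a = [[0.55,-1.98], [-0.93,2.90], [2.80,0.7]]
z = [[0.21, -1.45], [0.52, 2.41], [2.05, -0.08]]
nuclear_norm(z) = 4.93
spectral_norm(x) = 1.68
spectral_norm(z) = 2.84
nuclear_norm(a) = 6.56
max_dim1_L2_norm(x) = 1.53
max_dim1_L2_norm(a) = 3.05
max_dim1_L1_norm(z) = 2.93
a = z + x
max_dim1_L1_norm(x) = 1.94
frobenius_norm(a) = 4.67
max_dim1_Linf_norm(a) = 2.9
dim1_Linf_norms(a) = [1.98, 2.9, 2.8]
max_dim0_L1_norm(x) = 2.54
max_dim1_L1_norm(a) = 3.83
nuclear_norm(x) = 2.72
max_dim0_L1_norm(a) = 5.58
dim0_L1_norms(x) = [2.54, 1.8]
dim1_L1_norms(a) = [2.53, 3.83, 3.5]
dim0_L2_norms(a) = [3.0, 3.58]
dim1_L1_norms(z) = [1.66, 2.93, 2.13]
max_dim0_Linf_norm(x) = 1.45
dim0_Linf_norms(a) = [2.8, 2.9]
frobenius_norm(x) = 1.98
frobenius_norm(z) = 3.53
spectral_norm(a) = 3.68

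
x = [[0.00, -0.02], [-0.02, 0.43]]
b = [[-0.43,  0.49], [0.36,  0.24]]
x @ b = [[-0.01,-0.00],[0.16,0.09]]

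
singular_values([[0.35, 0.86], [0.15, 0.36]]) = [1.01, 0.0]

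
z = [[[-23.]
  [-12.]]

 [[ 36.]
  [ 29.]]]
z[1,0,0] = 36.0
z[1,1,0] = 29.0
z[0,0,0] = -23.0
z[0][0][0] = -23.0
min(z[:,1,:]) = -12.0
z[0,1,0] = -12.0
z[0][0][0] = -23.0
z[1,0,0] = 36.0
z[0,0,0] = -23.0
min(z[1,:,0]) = 29.0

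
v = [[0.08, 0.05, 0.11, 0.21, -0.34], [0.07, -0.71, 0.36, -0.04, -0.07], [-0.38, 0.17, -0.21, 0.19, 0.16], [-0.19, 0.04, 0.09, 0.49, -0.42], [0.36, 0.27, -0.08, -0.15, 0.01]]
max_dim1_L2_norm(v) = 0.8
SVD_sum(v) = [[0.01, -0.08, 0.05, 0.0, -0.02], [0.08, -0.66, 0.39, 0.00, -0.18], [-0.03, 0.27, -0.16, -0.00, 0.07], [0.01, -0.07, 0.04, 0.00, -0.02], [-0.02, 0.19, -0.11, -0.0, 0.05]] + [[-0.13, 0.04, 0.02, 0.22, -0.16], [0.04, -0.01, -0.0, -0.06, 0.05], [-0.1, 0.03, 0.01, 0.16, -0.12], [-0.28, 0.08, 0.03, 0.48, -0.35], [0.1, -0.03, -0.01, -0.17, 0.13]] + [[0.21, 0.09, 0.04, -0.01, -0.15], [-0.07, -0.03, -0.01, 0.0, 0.05], [-0.27, -0.12, -0.06, 0.01, 0.19], [0.08, 0.03, 0.02, -0.0, -0.06], [0.26, 0.12, 0.06, -0.01, -0.19]] + [[-0.01,  0.0,  0.0,  -0.01,  -0.01], [0.01,  -0.01,  -0.01,  0.02,  0.01], [0.02,  -0.01,  -0.01,  0.02,  0.02], [0.01,  -0.0,  -0.00,  0.01,  0.01], [0.02,  -0.01,  -0.01,  0.03,  0.02]] + [[0.0, -0.00, -0.00, -0.0, -0.00], [0.00, -0.0, -0.0, -0.0, -0.00], [0.0, -0.00, -0.00, -0.00, -0.00], [-0.00, 0.00, 0.0, 0.0, 0.00], [-0.00, 0.00, 0.00, 0.0, 0.0]]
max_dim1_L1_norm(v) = 1.25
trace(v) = -0.34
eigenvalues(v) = [(-0.78+0j), (0.22+0j), (0.11+0.18j), (0.11-0.18j), (-0+0j)]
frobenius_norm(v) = 1.34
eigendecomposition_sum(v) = [[(-0.03-0j), 0.09-0.00j, (-0.05-0j), (0.02+0j), (0.01+0j)], [0.25+0.00j, -0.70+0.00j, 0.40+0.00j, -0.14-0.00j, -0.11-0.00j], [(-0.06-0j), (0.17-0j), (-0.1-0j), (0.03+0j), 0.03+0.00j], [-0.04-0.00j, 0.10-0.00j, (-0.06-0j), (0.02+0j), (0.02+0j)], [(-0.09-0j), 0.24-0.00j, (-0.14-0j), 0.05+0.00j, 0.04+0.00j]] + [[(-0.95-0j), (-0.06-0j), -0.12+0.00j, 0.77+0.00j, -0.08+0.00j], [(0.03+0j), 0.00+0.00j, 0.00+0.00j, -0.03+0.00j, -0j], [-0.00-0.00j, (-0-0j), (-0+0j), 0j, (-0+0j)], [(-1.49-0j), -0.10-0.00j, (-0.19+0j), (1.21+0j), (-0.12+0j)], [(-0.52-0j), (-0.03-0j), -0.06+0.00j, 0.42+0.00j, -0.04+0.00j]] + [[0.53+0.35j, (0.01+0.04j), (0.14-0.02j), (-0.29-0.27j), -0.14+0.13j], [-0.10-0.04j, -0.00-0.01j, (-0.02+0.01j), 0.06+0.03j, (0.02-0.03j)], [-0.15-0.19j, 0.00-0.02j, (-0.05-0.01j), (0.08+0.13j), (0.07-0.03j)], [0.67+0.38j, 0.02+0.05j, (0.17-0.03j), -0.37-0.30j, (-0.16+0.17j)], [(0.49-0.14j), 0.03+0.02j, 0.06-0.09j, -0.31+0.04j, (0.01+0.15j)]] + [[(0.53-0.35j),0.01-0.04j,(0.14+0.02j),-0.29+0.27j,(-0.14-0.13j)], [-0.10+0.04j,-0.00+0.01j,-0.02-0.01j,0.06-0.03j,(0.02+0.03j)], [(-0.15+0.19j),0.00+0.02j,-0.05+0.01j,0.08-0.13j,0.07+0.03j], [(0.67-0.38j),(0.02-0.05j),(0.17+0.03j),(-0.37+0.3j),-0.16-0.17j], [0.49+0.14j,(0.03-0.02j),0.06+0.09j,(-0.31-0.04j),0.01-0.15j]] + [[0j, 0j, 0j, (-0-0j), -0.00-0.00j], [(-0-0j), -0.00-0.00j, -0.00-0.00j, 0.00+0.00j, 0j], [(-0.01-0j), (-0-0j), -0.01-0.00j, 0.01+0.00j, 0j], [(-0-0j), -0.00-0.00j, -0.00-0.00j, 0j, 0j], [-0.00-0.00j, -0.00-0.00j, -0.00-0.00j, 0j, 0j]]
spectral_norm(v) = 0.89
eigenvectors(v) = [[-0.11+0.00j, (-0.52+0j), (-0.55-0.03j), -0.55+0.03j, -0.06+0.00j], [0.91+0.00j, (0.02+0j), (0.1-0.02j), 0.10+0.02j, 0.37+0.00j], [-0.22+0.00j, -0.00+0.00j, 0.20+0.08j, 0.20-0.08j, 0.83+0.00j], [(-0.13+0j), -0.81+0.00j, (-0.67+0j), -0.67-0.00j, (0.12+0j)], [-0.31+0.00j, (-0.28+0j), -0.30+0.32j, -0.30-0.32j, 0.38+0.00j]]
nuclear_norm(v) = 2.35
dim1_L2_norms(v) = [0.43, 0.8, 0.53, 0.68, 0.48]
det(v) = 0.00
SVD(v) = [[-0.11, -0.38, -0.47, -0.18, -0.76], [-0.89, 0.11, 0.15, 0.41, -0.12], [0.36, -0.28, 0.61, 0.51, -0.41], [-0.1, -0.82, -0.18, 0.22, 0.48], [0.26, 0.30, -0.59, 0.7, 0.01]] @ diag([0.8948426748186956, 0.8091339047714029, 0.5821901151240594, 0.0656659221714257, 0.0012521940400656599]) @ [[-0.11,  0.84,  -0.49,  -0.01,  0.22], [0.43,  -0.12,  -0.05,  -0.72,  0.53], [-0.75,  -0.33,  -0.16,  0.02,  0.54], [0.49,  -0.20,  -0.25,  0.67,  0.45], [-0.03,  0.36,  0.82,  0.16,  0.41]]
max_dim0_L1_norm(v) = 1.24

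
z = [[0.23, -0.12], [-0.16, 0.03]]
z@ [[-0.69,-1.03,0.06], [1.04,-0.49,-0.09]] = [[-0.28, -0.18, 0.02], [0.14, 0.15, -0.01]]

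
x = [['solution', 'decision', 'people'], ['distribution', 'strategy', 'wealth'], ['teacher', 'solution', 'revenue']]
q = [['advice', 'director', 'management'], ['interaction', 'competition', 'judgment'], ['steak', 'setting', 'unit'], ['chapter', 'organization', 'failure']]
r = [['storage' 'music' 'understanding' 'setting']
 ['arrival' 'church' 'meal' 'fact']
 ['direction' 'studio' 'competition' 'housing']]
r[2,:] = ['direction', 'studio', 'competition', 'housing']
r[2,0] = 'direction'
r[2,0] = 'direction'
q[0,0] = 'advice'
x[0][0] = 'solution'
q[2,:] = ['steak', 'setting', 'unit']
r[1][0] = 'arrival'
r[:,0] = ['storage', 'arrival', 'direction']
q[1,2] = 'judgment'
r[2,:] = ['direction', 'studio', 'competition', 'housing']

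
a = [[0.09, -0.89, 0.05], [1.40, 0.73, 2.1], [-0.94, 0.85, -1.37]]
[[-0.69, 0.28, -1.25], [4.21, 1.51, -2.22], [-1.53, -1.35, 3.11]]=a@[[1.11, -0.26, -1.67],[0.94, -0.28, 1.22],[0.94, 0.99, -0.37]]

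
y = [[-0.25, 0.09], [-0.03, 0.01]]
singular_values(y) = [0.27, 0.0]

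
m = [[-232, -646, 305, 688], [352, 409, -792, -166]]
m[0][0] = -232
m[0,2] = 305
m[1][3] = -166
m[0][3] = 688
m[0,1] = -646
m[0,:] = [-232, -646, 305, 688]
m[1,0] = 352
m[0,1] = -646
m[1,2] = -792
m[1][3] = -166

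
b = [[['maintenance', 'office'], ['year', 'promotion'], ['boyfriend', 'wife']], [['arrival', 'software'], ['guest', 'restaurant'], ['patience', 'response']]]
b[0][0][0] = 'maintenance'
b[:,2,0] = ['boyfriend', 'patience']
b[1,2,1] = 'response'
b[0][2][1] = 'wife'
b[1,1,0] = 'guest'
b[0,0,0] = 'maintenance'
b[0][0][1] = 'office'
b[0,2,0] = 'boyfriend'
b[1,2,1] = 'response'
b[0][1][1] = 'promotion'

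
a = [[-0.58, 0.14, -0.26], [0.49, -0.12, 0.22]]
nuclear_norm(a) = 0.85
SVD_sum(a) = [[-0.58,0.14,-0.26], [0.49,-0.12,0.22]] + [[-0.0, -0.0, 0.00], [-0.0, -0.0, 0.00]]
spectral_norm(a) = 0.85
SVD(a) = [[-0.76, 0.65],  [0.65, 0.76]] @ diag([0.8523487245495559, 0.0012852076661336346]) @ [[0.89, -0.22, 0.4], [-0.27, -0.96, 0.08]]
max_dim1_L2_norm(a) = 0.65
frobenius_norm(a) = 0.85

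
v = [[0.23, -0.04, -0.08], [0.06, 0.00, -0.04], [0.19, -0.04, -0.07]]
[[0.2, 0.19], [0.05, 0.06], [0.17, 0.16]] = v @ [[0.89, 0.56], [-0.06, -0.44], [0.09, -0.54]]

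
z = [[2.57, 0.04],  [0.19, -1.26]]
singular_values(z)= [2.58, 1.26]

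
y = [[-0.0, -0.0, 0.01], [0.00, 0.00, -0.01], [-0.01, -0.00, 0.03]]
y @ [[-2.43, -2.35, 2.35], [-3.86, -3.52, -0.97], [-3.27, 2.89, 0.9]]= [[-0.03,0.03,0.01],[0.03,-0.03,-0.01],[-0.07,0.11,0.00]]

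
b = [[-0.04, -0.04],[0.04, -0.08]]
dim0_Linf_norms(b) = [0.04, 0.08]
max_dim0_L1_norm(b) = 0.12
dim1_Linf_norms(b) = [0.04, 0.08]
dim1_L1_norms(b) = [0.08, 0.12]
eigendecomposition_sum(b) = [[(-0.02+0.03j), (-0.02-0.03j)], [(0.02+0.03j), (-0.04+0j)]] + [[(-0.02-0.03j),(-0.02+0.03j)], [(0.02-0.03j),-0.04-0.00j]]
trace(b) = -0.12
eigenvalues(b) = [(-0.06+0.03j), (-0.06-0.03j)]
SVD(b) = [[0.29,0.96], [0.96,-0.29]] @ diag([0.0921110255092798, 0.05211102550927979]) @ [[0.29, -0.96], [-0.96, -0.29]]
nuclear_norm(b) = 0.14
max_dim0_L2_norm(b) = 0.09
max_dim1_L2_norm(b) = 0.09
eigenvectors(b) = [[-0.71+0.00j, (-0.71-0j)], [-0.35+0.61j, (-0.35-0.61j)]]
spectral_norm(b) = 0.09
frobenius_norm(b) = 0.11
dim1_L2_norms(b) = [0.06, 0.09]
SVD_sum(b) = [[0.01, -0.03],[0.03, -0.08]] + [[-0.05,-0.01], [0.01,0.00]]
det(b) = 0.00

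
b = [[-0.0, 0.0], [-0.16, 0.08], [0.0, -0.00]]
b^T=[[-0.00, -0.16, 0.0],  [0.00, 0.08, -0.0]]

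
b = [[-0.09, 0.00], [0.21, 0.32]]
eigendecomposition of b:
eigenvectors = [[0.00, 0.89], [1.0, -0.46]]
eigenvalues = [0.32, -0.09]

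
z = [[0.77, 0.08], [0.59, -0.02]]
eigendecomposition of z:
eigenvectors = [[0.82, -0.09], [0.57, 1.0]]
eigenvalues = [0.83, -0.08]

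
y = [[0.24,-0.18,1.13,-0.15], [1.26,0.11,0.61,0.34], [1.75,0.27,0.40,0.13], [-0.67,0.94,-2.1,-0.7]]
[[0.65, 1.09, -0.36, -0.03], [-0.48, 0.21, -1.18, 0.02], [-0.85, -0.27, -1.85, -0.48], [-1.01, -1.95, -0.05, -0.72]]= y @ [[-0.52, -0.49, -0.97, -0.53], [-0.44, 0.35, -0.63, 0.54], [0.57, 1.16, -0.14, 0.34], [-0.36, 0.24, 0.58, 1.24]]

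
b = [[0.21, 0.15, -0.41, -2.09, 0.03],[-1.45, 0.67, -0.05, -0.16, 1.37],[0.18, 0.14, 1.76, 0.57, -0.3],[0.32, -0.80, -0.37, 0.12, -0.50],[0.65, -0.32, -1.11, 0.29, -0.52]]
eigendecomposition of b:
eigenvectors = [[(0.25+0j), -0.22-0.55j, -0.22+0.55j, 0.25+0.00j, 0.58+0.00j], [(0.23+0j), 0.66+0.00j, (0.66-0j), 0.76+0.00j, (-0.27+0j)], [(-0.83+0j), (0.01-0j), 0.01+0.00j, (-0.17+0j), 0.08+0.00j], [-0.01+0.00j, (-0.26+0.25j), -0.26-0.25j, (0.2+0j), (0.04+0j)], [(0.43+0j), -0.29+0.09j, (-0.29-0.09j), -0.54+0.00j, 0.76+0.00j]]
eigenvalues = [(1.83+0j), (0.62+1.32j), (0.62-1.32j), (-0.82+0j), (-0.01+0j)]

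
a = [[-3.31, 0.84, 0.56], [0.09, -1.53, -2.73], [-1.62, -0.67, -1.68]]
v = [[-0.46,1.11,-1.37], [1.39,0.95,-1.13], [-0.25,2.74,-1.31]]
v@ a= [[3.84, -1.17, -0.99], [-2.68, 0.47, 0.08], [3.20, -3.52, -5.42]]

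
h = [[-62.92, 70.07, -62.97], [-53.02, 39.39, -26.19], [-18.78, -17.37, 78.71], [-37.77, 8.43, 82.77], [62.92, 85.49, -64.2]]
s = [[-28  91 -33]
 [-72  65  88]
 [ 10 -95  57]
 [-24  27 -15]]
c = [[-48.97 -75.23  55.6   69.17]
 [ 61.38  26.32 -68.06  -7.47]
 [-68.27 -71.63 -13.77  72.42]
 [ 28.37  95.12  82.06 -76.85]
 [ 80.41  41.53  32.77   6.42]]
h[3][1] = 8.43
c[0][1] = -75.23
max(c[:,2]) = 82.06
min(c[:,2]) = -68.06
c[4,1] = 41.53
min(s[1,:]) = -72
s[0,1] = 91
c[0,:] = [-48.97, -75.23, 55.6, 69.17]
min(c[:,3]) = -76.85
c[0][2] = 55.6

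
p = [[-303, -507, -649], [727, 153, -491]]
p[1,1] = 153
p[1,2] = -491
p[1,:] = [727, 153, -491]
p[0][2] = -649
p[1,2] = -491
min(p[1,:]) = -491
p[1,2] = -491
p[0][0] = -303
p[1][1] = 153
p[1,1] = 153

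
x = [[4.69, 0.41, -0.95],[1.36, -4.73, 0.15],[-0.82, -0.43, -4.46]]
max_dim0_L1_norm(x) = 6.87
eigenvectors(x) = [[-0.99+0.00j, (-0.07-0.03j), (-0.07+0.03j)], [-0.14+0.00j, (-0.24+0.6j), -0.24-0.60j], [0.09+0.00j, (-0.76+0j), (-0.76-0j)]]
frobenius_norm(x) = 8.25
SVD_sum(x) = [[2.67, -2.17, -0.47], [3.06, -2.49, -0.54], [0.18, -0.15, -0.03]] + [[0.03, 0.01, 0.14], [0.03, 0.01, 0.15], [-1.01, -0.29, -4.43]] + [[1.99, 2.58, -0.62], [-1.73, -2.25, 0.54], [0.0, 0.01, -0.0]]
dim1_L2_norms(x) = [4.8, 4.92, 4.56]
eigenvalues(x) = [(4.84+0j), (-4.67+0.31j), (-4.67-0.31j)]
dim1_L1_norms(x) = [6.05, 6.24, 5.71]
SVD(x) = [[-0.66, 0.03, 0.75], [-0.75, 0.03, -0.66], [-0.05, -1.00, 0.0]] @ diag([5.292221213790561, 4.553454955167441, 4.395343285292541]) @ [[-0.77, 0.63, 0.13],[0.22, 0.06, 0.97],[0.6, 0.78, -0.19]]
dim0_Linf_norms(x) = [4.69, 4.73, 4.46]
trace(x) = -4.50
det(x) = 105.92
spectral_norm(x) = 5.29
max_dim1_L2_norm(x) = 4.92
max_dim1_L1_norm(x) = 6.24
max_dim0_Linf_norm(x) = 4.73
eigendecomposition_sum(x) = [[(4.76+0j), 0.23+0.00j, (-0.48-0j)], [0.67+0.00j, 0.03+0.00j, -0.07-0.00j], [(-0.45-0j), -0.02-0.00j, (0.05+0j)]] + [[(-0.04+0.04j), (0.09-0.26j), -0.23+0.01j],[(0.35+0.31j), -2.38-0.77j, (0.11+2.13j)],[-0.18+0.51j, -0.20-2.91j, -2.25+1.05j]] + [[-0.04-0.04j, (0.09+0.26j), (-0.23-0.01j)], [0.35-0.31j, -2.38+0.77j, 0.11-2.13j], [-0.18-0.51j, -0.20+2.91j, -2.25-1.05j]]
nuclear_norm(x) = 14.24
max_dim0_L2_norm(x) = 4.95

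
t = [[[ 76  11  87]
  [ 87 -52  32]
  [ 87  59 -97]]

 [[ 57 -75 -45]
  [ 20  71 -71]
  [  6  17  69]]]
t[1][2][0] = 6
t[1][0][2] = -45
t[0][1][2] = 32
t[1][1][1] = 71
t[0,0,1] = 11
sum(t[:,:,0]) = 333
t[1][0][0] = 57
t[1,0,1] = -75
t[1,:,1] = [-75, 71, 17]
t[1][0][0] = 57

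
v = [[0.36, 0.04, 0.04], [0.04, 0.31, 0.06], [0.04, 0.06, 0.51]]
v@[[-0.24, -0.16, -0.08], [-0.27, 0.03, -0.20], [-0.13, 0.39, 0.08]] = [[-0.1, -0.04, -0.03], [-0.10, 0.03, -0.06], [-0.09, 0.19, 0.03]]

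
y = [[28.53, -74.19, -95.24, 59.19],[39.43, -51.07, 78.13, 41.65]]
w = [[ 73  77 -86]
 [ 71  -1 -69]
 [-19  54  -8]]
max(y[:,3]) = 59.19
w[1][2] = -69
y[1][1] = -51.07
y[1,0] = 39.43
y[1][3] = 41.65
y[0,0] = 28.53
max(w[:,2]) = -8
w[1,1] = -1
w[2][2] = -8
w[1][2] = -69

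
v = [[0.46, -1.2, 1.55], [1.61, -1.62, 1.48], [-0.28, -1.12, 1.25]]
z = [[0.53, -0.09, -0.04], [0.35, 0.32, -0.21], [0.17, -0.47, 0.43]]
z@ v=[[0.11, -0.45, 0.64], [0.74, -0.7, 0.75], [-0.8, 0.08, 0.11]]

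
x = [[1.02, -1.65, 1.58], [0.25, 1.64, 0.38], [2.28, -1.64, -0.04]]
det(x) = -7.43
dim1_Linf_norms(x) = [1.65, 1.64, 2.28]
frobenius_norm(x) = 4.13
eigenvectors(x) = [[(-0.56+0j),0.68+0.00j,0.68-0.00j], [(-0.06+0j),0.17-0.36j,0.17+0.36j], [(0.83+0j),0.62+0.01j,0.62-0.01j]]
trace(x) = 2.62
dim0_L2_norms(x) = [2.51, 2.85, 1.63]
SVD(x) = [[-0.62,0.11,-0.77], [0.27,-0.9,-0.35], [-0.73,-0.43,0.53]] @ diag([3.5925761454223752, 1.452564194157739, 1.4243784262593209]) @ [[-0.62, 0.75, -0.24],  [-0.75, -0.66, -0.1],  [0.23, -0.12, -0.97]]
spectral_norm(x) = 3.59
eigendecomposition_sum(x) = [[(-0.57+0j), (0.02-0j), (0.62-0j)], [(-0.06+0j), 0.00-0.00j, 0.06-0.00j], [0.84-0.00j, (-0.04+0j), (-0.91+0j)]] + [[0.79-0.08j, -0.84+1.91j, 0.48+0.08j],  [0.15-0.45j, (0.82+0.92j), 0.16-0.24j],  [(0.72-0.05j), -0.80+1.71j, (0.44+0.08j)]] + [[(0.79+0.08j), -0.84-1.91j, 0.48-0.08j], [0.15+0.45j, 0.82-0.92j, (0.16+0.24j)], [0.72+0.05j, (-0.8-1.71j), 0.44-0.08j]]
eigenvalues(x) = [(-1.47+0j), (2.05+0.92j), (2.05-0.92j)]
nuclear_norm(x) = 6.47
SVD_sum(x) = [[1.4,-1.67,0.53], [-0.61,0.73,-0.23], [1.64,-1.96,0.63]] + [[-0.12,-0.11,-0.02], [0.97,0.86,0.13], [0.47,0.41,0.06]] + [[-0.25, 0.13, 1.06], [-0.11, 0.06, 0.48], [0.17, -0.09, -0.73]]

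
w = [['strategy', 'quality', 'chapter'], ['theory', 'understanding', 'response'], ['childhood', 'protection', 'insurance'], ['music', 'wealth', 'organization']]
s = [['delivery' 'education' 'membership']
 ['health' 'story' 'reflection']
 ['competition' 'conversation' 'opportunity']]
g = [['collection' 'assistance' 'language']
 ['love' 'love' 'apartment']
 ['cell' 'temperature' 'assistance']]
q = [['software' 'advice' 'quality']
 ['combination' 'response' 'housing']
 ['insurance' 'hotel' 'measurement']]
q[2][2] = 'measurement'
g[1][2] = 'apartment'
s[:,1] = ['education', 'story', 'conversation']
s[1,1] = 'story'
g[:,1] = ['assistance', 'love', 'temperature']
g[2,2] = 'assistance'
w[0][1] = 'quality'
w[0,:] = ['strategy', 'quality', 'chapter']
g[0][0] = 'collection'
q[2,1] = 'hotel'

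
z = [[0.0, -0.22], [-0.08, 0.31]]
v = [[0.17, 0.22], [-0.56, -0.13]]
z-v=[[-0.17, -0.44],[0.48, 0.44]]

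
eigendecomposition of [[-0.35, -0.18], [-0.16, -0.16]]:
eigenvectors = [[-0.88, 0.53], [-0.48, -0.85]]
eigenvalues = [-0.45, -0.06]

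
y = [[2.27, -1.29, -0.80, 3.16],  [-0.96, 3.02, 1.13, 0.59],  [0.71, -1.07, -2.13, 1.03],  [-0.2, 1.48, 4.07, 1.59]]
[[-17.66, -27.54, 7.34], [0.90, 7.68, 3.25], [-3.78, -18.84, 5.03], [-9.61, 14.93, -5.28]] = y @ [[-2.55, -3.50, 3.03],[0.70, 0.41, 2.82],[-1.26, 5.19, -2.44],[-3.79, -4.72, 0.68]]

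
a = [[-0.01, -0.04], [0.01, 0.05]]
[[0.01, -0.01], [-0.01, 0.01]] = a@ [[0.15, -0.17], [-0.17, 0.19]]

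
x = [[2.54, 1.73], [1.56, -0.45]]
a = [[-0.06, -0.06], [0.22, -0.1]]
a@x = [[-0.25, -0.08], [0.4, 0.43]]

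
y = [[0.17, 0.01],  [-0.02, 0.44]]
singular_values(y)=[0.44, 0.17]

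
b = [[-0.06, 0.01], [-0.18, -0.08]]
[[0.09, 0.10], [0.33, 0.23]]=b@[[-1.54, -1.58], [-0.67, 0.68]]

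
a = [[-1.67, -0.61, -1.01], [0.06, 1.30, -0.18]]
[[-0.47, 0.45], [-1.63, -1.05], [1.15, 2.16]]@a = [[0.81, 0.87, 0.39], [2.66, -0.37, 1.84], [-1.79, 2.11, -1.55]]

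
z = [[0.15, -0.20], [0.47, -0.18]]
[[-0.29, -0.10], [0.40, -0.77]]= z@[[1.97, -2.03],[2.93, -1.02]]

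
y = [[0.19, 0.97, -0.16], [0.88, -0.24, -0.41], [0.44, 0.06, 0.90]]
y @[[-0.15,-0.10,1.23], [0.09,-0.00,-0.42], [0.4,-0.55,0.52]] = [[-0.01, 0.07, -0.26], [-0.32, 0.14, 0.97], [0.3, -0.54, 0.98]]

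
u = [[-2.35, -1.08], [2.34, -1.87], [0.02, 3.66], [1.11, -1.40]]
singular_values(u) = [4.61, 3.32]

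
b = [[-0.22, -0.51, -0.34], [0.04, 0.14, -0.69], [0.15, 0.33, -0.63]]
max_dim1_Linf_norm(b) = 0.69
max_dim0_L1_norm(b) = 1.66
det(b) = 0.01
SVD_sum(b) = [[0.02, 0.04, -0.19], [0.06, 0.16, -0.68], [0.06, 0.16, -0.68]] + [[-0.24, -0.55, -0.15],  [-0.01, -0.02, -0.01],  [0.08, 0.18, 0.05]] + [[0.0, -0.0, -0.0], [-0.01, 0.01, 0.00], [0.01, -0.00, -0.0]]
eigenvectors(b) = [[-0.77+0.00j,-0.77-0.00j,0.90+0.00j], [(-0.25+0.38j),-0.25-0.38j,(-0.44+0j)], [0.03+0.45j,(0.03-0.45j),-0.01+0.00j]]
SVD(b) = [[0.19, -0.95, 0.24], [0.7, -0.04, -0.72], [0.69, 0.31, 0.65]] @ diag([1.011475430038482, 0.6529111981452301, 0.018011711884997377]) @ [[0.09, 0.22, -0.97], [0.39, 0.89, 0.24], [0.92, -0.40, -0.01]]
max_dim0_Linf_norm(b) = 0.69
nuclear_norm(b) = 1.68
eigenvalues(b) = [(-0.37+0.45j), (-0.37-0.45j), (0.03+0j)]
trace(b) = -0.71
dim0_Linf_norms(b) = [0.22, 0.51, 0.69]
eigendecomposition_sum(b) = [[(-0.12+0.12j), (-0.23+0.27j), (-0.19-0.55j)],[(0.02+0.1j), (0.06+0.2j), -0.34-0.08j],[0.08+0.06j, (0.16+0.13j), -0.31+0.13j]] + [[(-0.12-0.12j), (-0.23-0.27j), (-0.19+0.55j)],[0.02-0.10j, (0.06-0.2j), -0.34+0.08j],[0.08-0.06j, (0.16-0.13j), (-0.31-0.13j)]] + [[0.01-0.00j,-0.04+0.00j,0.04-0.00j], [-0.01+0.00j,(0.02-0j),(-0.02+0j)], [(-0+0j),-0j,-0.00+0.00j]]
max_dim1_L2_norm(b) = 0.73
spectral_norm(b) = 1.01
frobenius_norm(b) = 1.20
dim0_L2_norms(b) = [0.27, 0.62, 0.99]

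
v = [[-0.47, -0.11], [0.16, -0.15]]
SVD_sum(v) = [[-0.48,  -0.06], [0.14,  0.02]] + [[0.01, -0.05], [0.02, -0.17]]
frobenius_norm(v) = 0.53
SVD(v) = [[-0.96, 0.28], [0.28, 0.96]] @ diag([0.5000611486609506, 0.1761784538469178]) @ [[0.99,0.13], [0.13,-0.99]]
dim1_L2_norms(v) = [0.48, 0.22]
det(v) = 0.09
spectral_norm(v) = 0.50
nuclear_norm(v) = 0.68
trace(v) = -0.62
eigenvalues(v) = [-0.4, -0.22]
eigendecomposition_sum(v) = [[-0.56,-0.25], [0.36,0.16]] + [[0.09,0.14], [-0.20,-0.31]]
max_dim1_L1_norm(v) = 0.58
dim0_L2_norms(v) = [0.5, 0.19]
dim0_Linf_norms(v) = [0.47, 0.15]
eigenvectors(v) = [[-0.84, 0.4], [0.54, -0.91]]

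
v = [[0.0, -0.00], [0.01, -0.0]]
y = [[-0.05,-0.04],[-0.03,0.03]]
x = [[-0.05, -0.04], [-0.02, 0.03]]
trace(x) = -0.02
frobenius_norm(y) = 0.08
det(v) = 0.00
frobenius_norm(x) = 0.07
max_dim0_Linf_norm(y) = 0.05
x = y + v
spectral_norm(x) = 0.06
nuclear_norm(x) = 0.10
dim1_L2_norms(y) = [0.06, 0.04]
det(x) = -0.00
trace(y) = -0.02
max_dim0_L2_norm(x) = 0.05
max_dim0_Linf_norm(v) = 0.01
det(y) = -0.00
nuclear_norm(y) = 0.11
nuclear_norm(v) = 0.01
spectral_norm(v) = 0.01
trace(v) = 0.00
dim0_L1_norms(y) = [0.08, 0.07]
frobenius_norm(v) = 0.01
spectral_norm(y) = 0.06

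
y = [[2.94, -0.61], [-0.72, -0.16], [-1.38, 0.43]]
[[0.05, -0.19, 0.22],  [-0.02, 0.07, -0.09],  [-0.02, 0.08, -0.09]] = y@[[0.02, -0.08, 0.10], [0.02, -0.08, 0.12]]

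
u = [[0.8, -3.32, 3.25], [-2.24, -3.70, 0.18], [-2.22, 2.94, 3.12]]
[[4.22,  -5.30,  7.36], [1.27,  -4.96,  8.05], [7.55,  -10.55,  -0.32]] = u @[[-0.76, 1.95, -0.85], [0.2, 0.06, -1.62], [1.69, -2.05, 0.82]]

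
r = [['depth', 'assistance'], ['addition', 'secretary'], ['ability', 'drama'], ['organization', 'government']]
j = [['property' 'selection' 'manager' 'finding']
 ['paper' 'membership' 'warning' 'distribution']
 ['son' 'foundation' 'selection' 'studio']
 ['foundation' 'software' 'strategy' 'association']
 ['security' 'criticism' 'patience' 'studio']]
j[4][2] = 'patience'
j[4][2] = 'patience'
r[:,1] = ['assistance', 'secretary', 'drama', 'government']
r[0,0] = 'depth'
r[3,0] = 'organization'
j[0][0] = 'property'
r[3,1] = 'government'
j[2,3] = 'studio'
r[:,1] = ['assistance', 'secretary', 'drama', 'government']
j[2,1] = 'foundation'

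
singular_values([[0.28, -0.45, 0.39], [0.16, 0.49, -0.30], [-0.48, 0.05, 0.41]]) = [0.86, 0.64, 0.22]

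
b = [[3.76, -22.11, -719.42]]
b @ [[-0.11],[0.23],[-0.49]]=[[347.02]]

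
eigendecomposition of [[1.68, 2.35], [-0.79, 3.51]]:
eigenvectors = [[0.87+0.00j, (0.87-0j)], [(0.34+0.37j), 0.34-0.37j]]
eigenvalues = [(2.6+1.01j), (2.6-1.01j)]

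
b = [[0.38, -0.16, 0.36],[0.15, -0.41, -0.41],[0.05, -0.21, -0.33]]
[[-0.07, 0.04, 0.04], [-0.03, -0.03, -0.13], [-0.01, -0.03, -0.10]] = b @ [[-0.08,-0.07,-0.16], [0.1,-0.1,-0.01], [-0.06,0.14,0.27]]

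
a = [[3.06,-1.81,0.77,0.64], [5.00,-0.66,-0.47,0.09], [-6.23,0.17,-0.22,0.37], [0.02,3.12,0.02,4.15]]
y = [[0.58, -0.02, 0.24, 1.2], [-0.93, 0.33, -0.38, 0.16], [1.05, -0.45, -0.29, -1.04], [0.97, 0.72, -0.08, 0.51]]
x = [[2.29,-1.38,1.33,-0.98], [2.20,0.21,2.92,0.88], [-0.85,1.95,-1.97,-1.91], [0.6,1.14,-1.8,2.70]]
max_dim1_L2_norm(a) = 6.25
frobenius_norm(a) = 10.26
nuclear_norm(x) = 12.64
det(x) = -65.00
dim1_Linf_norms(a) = [3.06, 5.0, 6.23, 4.15]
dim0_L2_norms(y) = [1.8, 0.91, 0.54, 1.68]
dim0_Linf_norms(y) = [1.05, 0.72, 0.38, 1.2]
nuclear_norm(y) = 4.70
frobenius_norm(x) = 6.95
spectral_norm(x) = 5.29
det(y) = 0.81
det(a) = -53.17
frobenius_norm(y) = 2.68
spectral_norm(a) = 8.65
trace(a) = 6.33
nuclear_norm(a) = 16.28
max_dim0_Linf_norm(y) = 1.2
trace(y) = 1.13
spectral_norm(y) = 1.81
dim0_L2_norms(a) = [8.55, 3.67, 0.93, 4.22]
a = x @ y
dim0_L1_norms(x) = [5.94, 4.68, 8.02, 6.47]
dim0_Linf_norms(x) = [2.29, 1.95, 2.92, 2.7]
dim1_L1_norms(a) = [6.28, 6.22, 6.99, 7.31]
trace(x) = 3.23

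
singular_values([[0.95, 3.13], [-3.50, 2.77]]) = [4.73, 2.87]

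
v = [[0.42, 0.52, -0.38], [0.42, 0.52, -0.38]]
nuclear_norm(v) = 1.09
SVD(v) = [[-0.71, -0.71],[-0.71, 0.71]] @ diag([1.087382177525455, 1.1405266769661753e-16]) @ [[-0.55, -0.68, 0.49], [0.83, -0.38, 0.40]]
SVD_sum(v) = [[0.42,  0.52,  -0.38], [0.42,  0.52,  -0.38]] + [[-0.0, 0.00, -0.00],[0.00, -0.0, 0.00]]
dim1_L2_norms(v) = [0.77, 0.77]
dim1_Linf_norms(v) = [0.52, 0.52]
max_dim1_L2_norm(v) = 0.77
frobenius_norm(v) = 1.09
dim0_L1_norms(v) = [0.84, 1.04, 0.76]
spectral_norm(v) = 1.09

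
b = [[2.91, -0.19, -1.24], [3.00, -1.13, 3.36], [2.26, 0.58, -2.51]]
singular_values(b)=[4.85, 4.45, 0.26]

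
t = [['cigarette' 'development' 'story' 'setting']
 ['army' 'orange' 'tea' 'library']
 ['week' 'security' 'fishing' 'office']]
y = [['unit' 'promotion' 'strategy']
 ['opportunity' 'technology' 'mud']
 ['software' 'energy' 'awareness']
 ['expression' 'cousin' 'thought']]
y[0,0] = 'unit'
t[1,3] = 'library'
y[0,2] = 'strategy'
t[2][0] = 'week'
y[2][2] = 'awareness'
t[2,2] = 'fishing'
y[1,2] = 'mud'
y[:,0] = ['unit', 'opportunity', 'software', 'expression']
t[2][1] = 'security'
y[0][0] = 'unit'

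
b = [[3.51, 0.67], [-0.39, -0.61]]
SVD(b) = [[-0.99, 0.14], [0.14, 0.99]] @ diag([3.6085782161775057, 0.5209253859519316]) @ [[-0.98, -0.21],[0.21, -0.98]]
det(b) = -1.88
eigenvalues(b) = [3.45, -0.55]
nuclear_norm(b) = 4.13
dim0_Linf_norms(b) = [3.51, 0.67]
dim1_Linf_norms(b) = [3.51, 0.61]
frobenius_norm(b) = 3.65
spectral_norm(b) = 3.61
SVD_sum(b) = [[3.49, 0.74], [-0.5, -0.11]] + [[0.02, -0.07], [0.11, -0.5]]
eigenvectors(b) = [[1.00, -0.16], [-0.1, 0.99]]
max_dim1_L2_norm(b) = 3.57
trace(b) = 2.90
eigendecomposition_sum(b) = [[3.5, 0.58], [-0.34, -0.06]] + [[0.01, 0.09], [-0.05, -0.55]]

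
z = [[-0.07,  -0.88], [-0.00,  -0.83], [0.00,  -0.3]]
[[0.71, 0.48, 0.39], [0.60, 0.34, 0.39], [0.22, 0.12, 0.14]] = z @ [[-1.09, -1.77, 0.33], [-0.72, -0.41, -0.47]]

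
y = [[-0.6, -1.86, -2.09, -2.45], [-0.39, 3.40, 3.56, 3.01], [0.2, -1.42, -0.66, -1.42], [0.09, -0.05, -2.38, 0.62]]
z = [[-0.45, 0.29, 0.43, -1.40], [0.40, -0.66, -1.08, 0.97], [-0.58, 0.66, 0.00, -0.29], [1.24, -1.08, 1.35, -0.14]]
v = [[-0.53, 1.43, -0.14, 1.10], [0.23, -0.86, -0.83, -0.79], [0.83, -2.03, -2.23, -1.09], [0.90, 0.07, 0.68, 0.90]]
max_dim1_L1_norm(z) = 3.81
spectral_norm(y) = 7.22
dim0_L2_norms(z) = [1.5, 1.46, 1.78, 1.73]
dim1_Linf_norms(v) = [1.43, 0.86, 2.23, 0.9]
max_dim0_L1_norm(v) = 4.39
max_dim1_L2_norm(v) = 3.31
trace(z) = -1.25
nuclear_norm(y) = 10.40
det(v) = 0.61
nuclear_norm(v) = 6.61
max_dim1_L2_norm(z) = 2.13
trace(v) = -2.72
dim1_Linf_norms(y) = [2.45, 3.56, 1.42, 2.38]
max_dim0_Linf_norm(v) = 2.23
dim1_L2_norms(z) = [1.56, 1.64, 0.93, 2.13]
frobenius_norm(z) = 3.25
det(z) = 0.00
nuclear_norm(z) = 5.13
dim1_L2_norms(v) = [1.89, 1.45, 3.31, 1.44]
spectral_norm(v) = 3.91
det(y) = -0.03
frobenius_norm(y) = 7.63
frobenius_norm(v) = 4.33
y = z @ v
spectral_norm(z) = 2.30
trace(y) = 2.76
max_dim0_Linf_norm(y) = 3.56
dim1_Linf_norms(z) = [1.4, 1.08, 0.66, 1.35]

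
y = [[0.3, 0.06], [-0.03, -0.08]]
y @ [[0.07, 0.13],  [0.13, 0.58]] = [[0.03,0.07], [-0.01,-0.05]]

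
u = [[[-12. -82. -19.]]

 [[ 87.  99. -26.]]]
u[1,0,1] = 99.0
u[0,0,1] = -82.0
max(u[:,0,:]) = 99.0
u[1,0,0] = 87.0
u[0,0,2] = -19.0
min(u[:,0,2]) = -26.0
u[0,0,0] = -12.0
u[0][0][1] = -82.0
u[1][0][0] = 87.0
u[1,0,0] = 87.0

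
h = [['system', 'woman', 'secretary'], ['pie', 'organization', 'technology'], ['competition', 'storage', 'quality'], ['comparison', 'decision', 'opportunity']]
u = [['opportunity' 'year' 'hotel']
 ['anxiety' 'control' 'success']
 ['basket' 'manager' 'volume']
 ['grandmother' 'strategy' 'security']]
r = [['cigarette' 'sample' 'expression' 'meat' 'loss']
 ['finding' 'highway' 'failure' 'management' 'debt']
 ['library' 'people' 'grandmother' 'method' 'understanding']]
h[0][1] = 'woman'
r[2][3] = 'method'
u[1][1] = 'control'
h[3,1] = 'decision'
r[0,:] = ['cigarette', 'sample', 'expression', 'meat', 'loss']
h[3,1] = 'decision'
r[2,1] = 'people'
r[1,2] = 'failure'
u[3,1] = 'strategy'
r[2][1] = 'people'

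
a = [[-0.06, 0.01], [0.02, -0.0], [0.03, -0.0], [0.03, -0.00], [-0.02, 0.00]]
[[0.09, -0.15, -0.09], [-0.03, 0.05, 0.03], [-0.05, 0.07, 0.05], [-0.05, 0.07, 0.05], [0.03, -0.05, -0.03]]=a @ [[-1.61, 2.26, 1.61], [-0.41, -1.42, 0.27]]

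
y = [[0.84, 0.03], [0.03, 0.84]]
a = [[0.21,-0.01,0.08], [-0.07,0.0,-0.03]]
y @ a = [[0.17, -0.01, 0.07], [-0.05, -0.00, -0.02]]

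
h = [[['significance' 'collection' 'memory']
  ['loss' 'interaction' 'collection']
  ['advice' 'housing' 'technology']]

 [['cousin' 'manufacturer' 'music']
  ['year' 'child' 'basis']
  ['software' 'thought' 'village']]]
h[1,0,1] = 'manufacturer'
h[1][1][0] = 'year'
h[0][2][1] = 'housing'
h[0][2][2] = 'technology'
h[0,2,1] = 'housing'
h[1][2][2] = 'village'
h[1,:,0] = ['cousin', 'year', 'software']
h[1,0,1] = 'manufacturer'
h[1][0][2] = 'music'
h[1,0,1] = 'manufacturer'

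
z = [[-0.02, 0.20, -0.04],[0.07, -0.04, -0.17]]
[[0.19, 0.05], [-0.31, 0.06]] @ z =[[-0.0,0.04,-0.02], [0.01,-0.06,0.0]]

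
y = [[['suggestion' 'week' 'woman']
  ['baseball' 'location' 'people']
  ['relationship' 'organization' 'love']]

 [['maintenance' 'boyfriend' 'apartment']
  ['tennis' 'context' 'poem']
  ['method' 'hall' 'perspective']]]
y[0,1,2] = 'people'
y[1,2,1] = 'hall'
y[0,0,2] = 'woman'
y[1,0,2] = 'apartment'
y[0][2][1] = 'organization'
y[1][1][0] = 'tennis'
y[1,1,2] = 'poem'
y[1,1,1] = 'context'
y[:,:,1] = [['week', 'location', 'organization'], ['boyfriend', 'context', 'hall']]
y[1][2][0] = 'method'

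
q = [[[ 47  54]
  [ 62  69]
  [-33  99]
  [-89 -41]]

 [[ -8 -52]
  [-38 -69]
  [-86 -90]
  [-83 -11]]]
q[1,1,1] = -69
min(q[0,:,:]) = -89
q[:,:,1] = [[54, 69, 99, -41], [-52, -69, -90, -11]]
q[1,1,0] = -38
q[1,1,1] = -69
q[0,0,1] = 54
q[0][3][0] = -89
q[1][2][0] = -86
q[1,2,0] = -86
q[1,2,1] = -90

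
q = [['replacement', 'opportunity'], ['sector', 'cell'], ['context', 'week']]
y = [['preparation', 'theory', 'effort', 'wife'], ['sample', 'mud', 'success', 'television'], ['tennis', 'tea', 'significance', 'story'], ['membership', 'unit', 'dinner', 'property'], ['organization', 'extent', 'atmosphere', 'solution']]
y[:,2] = ['effort', 'success', 'significance', 'dinner', 'atmosphere']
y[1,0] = 'sample'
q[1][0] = 'sector'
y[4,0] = 'organization'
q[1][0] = 'sector'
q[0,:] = ['replacement', 'opportunity']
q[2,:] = ['context', 'week']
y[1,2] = 'success'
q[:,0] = ['replacement', 'sector', 'context']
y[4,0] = 'organization'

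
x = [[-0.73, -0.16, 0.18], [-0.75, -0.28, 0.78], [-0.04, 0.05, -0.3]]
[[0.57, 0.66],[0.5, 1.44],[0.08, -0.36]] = x@[[-0.62,-0.95], [-1.11,2.07], [-0.36,1.67]]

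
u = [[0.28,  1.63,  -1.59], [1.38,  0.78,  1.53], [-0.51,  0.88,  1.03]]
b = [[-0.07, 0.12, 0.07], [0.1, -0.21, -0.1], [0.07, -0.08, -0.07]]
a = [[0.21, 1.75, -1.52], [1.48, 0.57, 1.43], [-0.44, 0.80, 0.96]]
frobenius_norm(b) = 0.32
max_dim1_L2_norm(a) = 2.33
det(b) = -0.00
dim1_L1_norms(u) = [3.5, 3.69, 2.42]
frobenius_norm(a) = 3.43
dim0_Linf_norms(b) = [0.1, 0.21, 0.1]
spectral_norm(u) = 2.50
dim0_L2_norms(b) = [0.14, 0.25, 0.14]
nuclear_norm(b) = 0.36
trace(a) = 1.74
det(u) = -6.30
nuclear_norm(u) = 5.82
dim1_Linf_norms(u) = [1.63, 1.53, 1.03]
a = b + u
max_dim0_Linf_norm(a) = 1.75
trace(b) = -0.35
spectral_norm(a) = 2.47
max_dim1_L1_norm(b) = 0.41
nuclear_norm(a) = 5.70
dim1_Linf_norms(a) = [1.75, 1.48, 0.96]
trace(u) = 2.09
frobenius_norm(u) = 3.49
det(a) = -5.89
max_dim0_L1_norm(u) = 4.15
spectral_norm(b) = 0.32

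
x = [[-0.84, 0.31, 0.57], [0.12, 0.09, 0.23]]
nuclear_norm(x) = 1.33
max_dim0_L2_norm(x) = 0.85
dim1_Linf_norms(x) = [0.84, 0.23]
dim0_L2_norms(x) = [0.85, 0.32, 0.61]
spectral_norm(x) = 1.06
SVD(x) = [[-1.00,-0.06], [-0.06,1.0]] @ diag([1.062926358277645, 0.26867742160185815]) @ [[0.78, -0.3, -0.55], [0.62, 0.27, 0.74]]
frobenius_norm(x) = 1.10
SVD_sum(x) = [[-0.83, 0.31, 0.58],[-0.05, 0.02, 0.03]] + [[-0.01,-0.00,-0.01], [0.17,0.07,0.20]]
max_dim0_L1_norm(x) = 0.96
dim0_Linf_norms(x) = [0.84, 0.31, 0.57]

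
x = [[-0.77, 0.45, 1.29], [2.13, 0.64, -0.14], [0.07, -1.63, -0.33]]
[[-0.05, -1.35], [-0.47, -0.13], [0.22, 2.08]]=x @ [[-0.19, 0.26], [-0.12, -1.17], [-0.11, -0.48]]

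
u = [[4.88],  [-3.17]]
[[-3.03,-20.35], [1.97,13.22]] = u @ [[-0.62, -4.17]]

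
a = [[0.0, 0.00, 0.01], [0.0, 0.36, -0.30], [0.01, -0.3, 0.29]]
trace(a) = 0.65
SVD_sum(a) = [[0.00, -0.00, 0.00], [-0.00, 0.35, -0.31], [0.0, -0.31, 0.28]] + [[0.00, 0.0, 0.01], [0.0, 0.01, 0.01], [0.01, 0.01, 0.01]] + [[-0.00, 0.0, 0.0], [0.00, -0.0, -0.00], [0.0, -0.0, -0.00]]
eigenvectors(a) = [[-0.96, 0.28, 0.01], [0.18, 0.64, -0.75], [0.22, 0.71, 0.66]]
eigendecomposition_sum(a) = [[-0.0,0.0,0.0], [0.00,-0.0,-0.00], [0.00,-0.0,-0.0]] + [[0.00, 0.0, 0.01], [0.00, 0.01, 0.01], [0.01, 0.01, 0.01]] + [[0.00, -0.00, 0.0], [-0.00, 0.35, -0.31], [0.0, -0.31, 0.28]]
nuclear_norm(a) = 0.65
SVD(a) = [[-0.01,-0.28,-0.96],[0.75,-0.64,0.18],[-0.66,-0.71,0.22]] @ diag([0.6271052686899194, 0.02517503152479846, 0.0022803002147179763]) @ [[-0.01, 0.75, -0.66], [-0.28, -0.64, -0.71], [0.96, -0.18, -0.22]]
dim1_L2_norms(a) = [0.01, 0.47, 0.42]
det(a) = -0.00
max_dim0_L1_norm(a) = 0.66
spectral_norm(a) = 0.63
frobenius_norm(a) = 0.63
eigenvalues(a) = [-0.0, 0.03, 0.63]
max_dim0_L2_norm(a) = 0.47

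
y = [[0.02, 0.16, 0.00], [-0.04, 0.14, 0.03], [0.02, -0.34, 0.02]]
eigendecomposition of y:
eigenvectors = [[0.64+0.00j, -0.41+0.03j, -0.41-0.03j],[(0.02+0j), -0.17-0.28j, (-0.17+0.28j)],[0.77+0.00j, (0.85+0j), (0.85-0j)]]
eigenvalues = [(0.03+0j), (0.08+0.11j), (0.08-0.11j)]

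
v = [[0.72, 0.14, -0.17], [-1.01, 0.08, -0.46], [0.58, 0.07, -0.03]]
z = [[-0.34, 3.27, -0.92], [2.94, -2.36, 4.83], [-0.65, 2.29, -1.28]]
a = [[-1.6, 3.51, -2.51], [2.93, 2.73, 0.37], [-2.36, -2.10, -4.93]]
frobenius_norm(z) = 7.52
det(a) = 67.20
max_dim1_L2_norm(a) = 5.86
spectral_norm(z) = 7.01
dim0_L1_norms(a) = [6.89, 8.34, 7.81]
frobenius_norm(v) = 1.47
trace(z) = -3.98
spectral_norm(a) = 6.62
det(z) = -0.01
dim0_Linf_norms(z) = [2.94, 3.27, 4.83]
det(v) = -0.00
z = v @ a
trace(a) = -3.80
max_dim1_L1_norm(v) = 1.55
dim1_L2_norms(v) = [0.75, 1.11, 0.58]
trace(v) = 0.77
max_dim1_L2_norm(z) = 6.13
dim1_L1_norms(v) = [1.03, 1.55, 0.68]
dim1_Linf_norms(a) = [3.51, 2.93, 4.93]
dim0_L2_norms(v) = [1.37, 0.18, 0.49]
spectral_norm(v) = 1.39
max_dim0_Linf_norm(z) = 4.83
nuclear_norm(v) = 1.85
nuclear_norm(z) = 9.73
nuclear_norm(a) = 13.56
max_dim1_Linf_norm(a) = 4.93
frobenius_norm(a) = 8.46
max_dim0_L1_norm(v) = 2.31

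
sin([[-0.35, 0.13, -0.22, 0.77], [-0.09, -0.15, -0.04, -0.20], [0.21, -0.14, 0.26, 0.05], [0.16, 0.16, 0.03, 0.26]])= [[-0.34, 0.13, -0.21, 0.75],[-0.09, -0.15, -0.04, -0.20],[0.20, -0.14, 0.26, 0.04],[0.16, 0.16, 0.03, 0.26]]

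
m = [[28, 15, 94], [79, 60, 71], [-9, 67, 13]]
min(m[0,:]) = 15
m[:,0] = [28, 79, -9]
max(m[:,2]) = 94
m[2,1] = 67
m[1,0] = 79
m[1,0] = 79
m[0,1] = 15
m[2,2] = 13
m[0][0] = 28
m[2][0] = -9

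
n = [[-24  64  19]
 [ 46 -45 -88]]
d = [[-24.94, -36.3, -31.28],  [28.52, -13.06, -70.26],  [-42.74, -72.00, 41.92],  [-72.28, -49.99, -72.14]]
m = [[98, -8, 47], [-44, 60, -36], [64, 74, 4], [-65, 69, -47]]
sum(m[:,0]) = 53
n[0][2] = 19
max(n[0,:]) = 64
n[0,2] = 19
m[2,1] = 74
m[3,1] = 69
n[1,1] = -45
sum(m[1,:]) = -20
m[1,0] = -44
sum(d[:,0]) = -111.44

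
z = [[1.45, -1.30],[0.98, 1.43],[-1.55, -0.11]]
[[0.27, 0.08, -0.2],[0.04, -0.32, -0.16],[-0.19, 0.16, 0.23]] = z@[[0.13, -0.09, -0.15],[-0.06, -0.16, -0.01]]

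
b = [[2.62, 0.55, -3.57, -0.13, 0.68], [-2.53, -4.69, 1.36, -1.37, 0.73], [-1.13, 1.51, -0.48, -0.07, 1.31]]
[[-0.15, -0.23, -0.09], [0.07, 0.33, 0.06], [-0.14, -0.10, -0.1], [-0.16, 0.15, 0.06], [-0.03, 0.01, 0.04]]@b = [[0.29, 0.86, 0.27, 0.34, -0.39], [-0.72, -1.42, 0.17, -0.47, 0.37], [-0.00, 0.24, 0.41, 0.16, -0.30], [-0.87, -0.70, 0.75, -0.19, 0.08], [-0.15, -0.00, 0.10, -0.01, 0.04]]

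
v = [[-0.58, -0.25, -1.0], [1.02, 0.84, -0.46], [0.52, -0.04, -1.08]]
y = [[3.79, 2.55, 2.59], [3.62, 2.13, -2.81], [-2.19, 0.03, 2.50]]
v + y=[[3.21, 2.30, 1.59],  [4.64, 2.97, -3.27],  [-1.67, -0.01, 1.42]]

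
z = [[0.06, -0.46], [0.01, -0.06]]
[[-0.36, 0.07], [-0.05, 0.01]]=z@[[-0.45,  2.51], [0.72,  0.17]]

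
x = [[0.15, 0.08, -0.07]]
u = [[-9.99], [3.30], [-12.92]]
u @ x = [[-1.5, -0.80, 0.7], [0.49, 0.26, -0.23], [-1.94, -1.03, 0.9]]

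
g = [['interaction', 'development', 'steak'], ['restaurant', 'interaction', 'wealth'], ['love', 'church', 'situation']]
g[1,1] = 'interaction'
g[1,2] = 'wealth'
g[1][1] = 'interaction'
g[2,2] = 'situation'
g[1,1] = 'interaction'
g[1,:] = ['restaurant', 'interaction', 'wealth']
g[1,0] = 'restaurant'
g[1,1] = 'interaction'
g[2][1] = 'church'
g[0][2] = 'steak'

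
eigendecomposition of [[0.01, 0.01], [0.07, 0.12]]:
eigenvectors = [[-0.86, -0.09], [0.52, -1.00]]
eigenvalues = [0.0, 0.13]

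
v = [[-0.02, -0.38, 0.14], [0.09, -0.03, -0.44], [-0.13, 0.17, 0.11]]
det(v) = -0.018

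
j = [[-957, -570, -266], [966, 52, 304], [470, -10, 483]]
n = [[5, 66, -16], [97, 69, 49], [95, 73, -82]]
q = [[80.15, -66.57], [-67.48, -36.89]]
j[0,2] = -266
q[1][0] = -67.48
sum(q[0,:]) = 13.580000000000013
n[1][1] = 69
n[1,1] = 69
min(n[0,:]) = -16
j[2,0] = 470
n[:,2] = [-16, 49, -82]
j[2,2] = 483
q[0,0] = 80.15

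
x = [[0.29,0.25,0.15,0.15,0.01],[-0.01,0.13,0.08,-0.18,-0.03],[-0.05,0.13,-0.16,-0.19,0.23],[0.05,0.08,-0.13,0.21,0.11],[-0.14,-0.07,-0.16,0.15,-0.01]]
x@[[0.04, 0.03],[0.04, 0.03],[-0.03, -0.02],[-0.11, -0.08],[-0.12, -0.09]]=[[-0.0, 0.00], [0.03, 0.02], [0.0, 0.00], [-0.03, -0.02], [-0.02, -0.01]]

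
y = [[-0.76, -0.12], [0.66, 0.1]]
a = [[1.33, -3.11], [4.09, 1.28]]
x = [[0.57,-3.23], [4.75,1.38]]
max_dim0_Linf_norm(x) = 4.75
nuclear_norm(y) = 1.02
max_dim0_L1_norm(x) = 5.32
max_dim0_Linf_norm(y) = 0.76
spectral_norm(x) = 4.97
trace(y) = -0.66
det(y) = 0.00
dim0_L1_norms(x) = [5.32, 4.61]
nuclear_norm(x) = 8.21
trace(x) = 1.95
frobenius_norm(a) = 5.46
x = a + y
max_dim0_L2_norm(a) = 4.3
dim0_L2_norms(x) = [4.78, 3.51]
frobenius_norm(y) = 1.02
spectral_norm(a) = 4.32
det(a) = 14.42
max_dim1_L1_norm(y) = 0.88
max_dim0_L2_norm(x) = 4.78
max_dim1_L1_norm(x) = 6.13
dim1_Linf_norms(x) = [3.23, 4.75]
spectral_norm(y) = 1.02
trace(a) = 2.61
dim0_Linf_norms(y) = [0.76, 0.12]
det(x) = 16.13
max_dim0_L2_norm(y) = 1.01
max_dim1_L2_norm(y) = 0.77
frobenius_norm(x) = 5.94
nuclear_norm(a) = 7.66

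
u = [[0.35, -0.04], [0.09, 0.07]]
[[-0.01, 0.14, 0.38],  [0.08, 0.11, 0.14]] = u @ [[0.08, 0.52, 1.14],[1.01, 0.96, 0.59]]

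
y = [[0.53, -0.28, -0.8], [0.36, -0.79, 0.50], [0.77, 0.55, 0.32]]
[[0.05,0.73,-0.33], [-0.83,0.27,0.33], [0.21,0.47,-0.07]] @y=[[0.04, -0.77, 0.22], [-0.09, 0.20, 0.9], [0.23, -0.47, 0.04]]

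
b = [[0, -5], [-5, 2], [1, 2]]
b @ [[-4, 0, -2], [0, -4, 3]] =[[0, 20, -15], [20, -8, 16], [-4, -8, 4]]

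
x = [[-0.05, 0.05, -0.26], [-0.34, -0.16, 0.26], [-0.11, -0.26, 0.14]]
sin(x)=[[-0.05, 0.05, -0.26], [-0.34, -0.16, 0.26], [-0.11, -0.26, 0.14]]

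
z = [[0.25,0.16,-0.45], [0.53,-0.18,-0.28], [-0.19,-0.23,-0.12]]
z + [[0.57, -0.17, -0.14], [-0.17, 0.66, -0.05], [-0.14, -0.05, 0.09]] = [[0.82, -0.01, -0.59], [0.36, 0.48, -0.33], [-0.33, -0.28, -0.03]]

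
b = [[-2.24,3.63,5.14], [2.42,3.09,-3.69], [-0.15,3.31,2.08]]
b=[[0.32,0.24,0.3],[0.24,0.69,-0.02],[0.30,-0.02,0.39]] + [[-2.56, 3.39, 4.84],[2.18, 2.4, -3.67],[-0.45, 3.33, 1.69]]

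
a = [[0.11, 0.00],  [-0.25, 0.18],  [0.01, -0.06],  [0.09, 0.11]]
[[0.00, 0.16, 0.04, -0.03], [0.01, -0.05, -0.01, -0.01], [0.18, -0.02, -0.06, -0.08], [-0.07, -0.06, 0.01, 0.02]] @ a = [[-0.04, 0.02],  [0.01, -0.01],  [0.02, -0.01],  [0.01, -0.01]]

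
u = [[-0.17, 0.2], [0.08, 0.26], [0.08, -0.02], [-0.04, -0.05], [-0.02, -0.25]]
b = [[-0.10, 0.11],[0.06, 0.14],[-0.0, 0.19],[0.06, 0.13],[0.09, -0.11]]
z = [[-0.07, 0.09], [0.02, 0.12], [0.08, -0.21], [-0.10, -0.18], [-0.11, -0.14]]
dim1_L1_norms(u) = [0.37, 0.34, 0.1, 0.09, 0.27]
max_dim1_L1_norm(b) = 0.21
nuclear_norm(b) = 0.47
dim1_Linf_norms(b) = [0.11, 0.14, 0.19, 0.13, 0.11]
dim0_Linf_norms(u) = [0.17, 0.26]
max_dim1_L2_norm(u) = 0.27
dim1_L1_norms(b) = [0.21, 0.2, 0.19, 0.19, 0.2]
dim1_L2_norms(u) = [0.26, 0.27, 0.08, 0.06, 0.25]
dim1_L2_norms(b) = [0.15, 0.15, 0.19, 0.14, 0.14]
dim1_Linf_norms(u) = [0.2, 0.26, 0.08, 0.05, 0.25]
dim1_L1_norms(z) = [0.16, 0.14, 0.29, 0.28, 0.25]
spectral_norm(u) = 0.42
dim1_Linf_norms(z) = [0.09, 0.12, 0.21, 0.18, 0.14]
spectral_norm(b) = 0.31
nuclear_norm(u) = 0.62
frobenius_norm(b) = 0.35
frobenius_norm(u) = 0.47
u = z + b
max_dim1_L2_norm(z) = 0.22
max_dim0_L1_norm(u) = 0.78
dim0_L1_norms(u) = [0.39, 0.78]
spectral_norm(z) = 0.35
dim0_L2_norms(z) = [0.18, 0.34]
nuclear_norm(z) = 0.53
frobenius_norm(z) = 0.39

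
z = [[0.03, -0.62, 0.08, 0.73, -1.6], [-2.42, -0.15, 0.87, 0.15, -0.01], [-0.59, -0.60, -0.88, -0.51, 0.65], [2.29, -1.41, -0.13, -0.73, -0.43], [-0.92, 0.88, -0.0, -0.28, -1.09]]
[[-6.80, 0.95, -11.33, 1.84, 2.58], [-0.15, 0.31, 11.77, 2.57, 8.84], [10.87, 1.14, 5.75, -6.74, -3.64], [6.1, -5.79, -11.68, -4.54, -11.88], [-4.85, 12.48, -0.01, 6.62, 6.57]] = z @ [[-1.16,-2.12,-4.52,-0.1,-3.04], [-4.24,4.75,0.82,3.86,2.79], [-3.20,-4.01,1.71,3.40,1.81], [-5.2,-4.42,-3.19,-0.55,2.04], [3.34,-4.69,5.31,-2.73,-1.73]]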